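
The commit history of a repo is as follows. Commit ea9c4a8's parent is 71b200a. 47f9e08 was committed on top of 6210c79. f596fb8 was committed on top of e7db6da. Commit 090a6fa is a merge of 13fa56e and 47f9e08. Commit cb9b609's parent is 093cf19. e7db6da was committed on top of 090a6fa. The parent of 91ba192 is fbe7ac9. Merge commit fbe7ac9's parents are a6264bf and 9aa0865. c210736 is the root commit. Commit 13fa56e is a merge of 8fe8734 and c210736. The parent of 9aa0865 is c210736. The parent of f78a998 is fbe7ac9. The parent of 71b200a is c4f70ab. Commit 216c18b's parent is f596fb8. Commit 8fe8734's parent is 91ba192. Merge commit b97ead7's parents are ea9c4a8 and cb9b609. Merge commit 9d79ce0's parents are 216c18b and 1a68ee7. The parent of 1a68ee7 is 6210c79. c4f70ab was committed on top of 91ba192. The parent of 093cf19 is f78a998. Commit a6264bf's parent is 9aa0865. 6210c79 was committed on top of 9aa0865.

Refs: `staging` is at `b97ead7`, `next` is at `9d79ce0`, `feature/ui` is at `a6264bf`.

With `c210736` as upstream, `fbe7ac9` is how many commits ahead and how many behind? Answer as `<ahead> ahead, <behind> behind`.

3 ahead, 0 behind

Reachable from fbe7ac9: {9aa0865, a6264bf, c210736, fbe7ac9}.
Reachable from c210736: {c210736}.
Only in fbe7ac9's history (ahead): {9aa0865, a6264bf, fbe7ac9} — 3.
Only in c210736's history (behind): {} — 0.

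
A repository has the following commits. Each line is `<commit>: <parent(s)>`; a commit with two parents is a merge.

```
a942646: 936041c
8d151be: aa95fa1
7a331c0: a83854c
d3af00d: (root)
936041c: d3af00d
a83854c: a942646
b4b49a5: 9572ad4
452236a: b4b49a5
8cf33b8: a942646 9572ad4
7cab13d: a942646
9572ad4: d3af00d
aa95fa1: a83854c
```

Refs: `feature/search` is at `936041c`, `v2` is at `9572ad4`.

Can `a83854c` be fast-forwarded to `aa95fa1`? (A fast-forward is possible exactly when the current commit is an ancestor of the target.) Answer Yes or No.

A fast-forward from a83854c to aa95fa1 is possible iff a83854c is an ancestor of aa95fa1.
Ancestors of aa95fa1: {936041c, a83854c, a942646, aa95fa1, d3af00d}.
a83854c is among them, so fast-forward is possible.

Yes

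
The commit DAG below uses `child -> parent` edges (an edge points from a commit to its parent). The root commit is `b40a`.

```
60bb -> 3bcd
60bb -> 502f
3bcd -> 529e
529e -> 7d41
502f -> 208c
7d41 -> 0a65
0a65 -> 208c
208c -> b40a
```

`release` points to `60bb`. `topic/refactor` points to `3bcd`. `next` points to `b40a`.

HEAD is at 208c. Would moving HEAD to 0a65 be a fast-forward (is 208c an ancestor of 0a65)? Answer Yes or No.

A fast-forward from 208c to 0a65 is possible iff 208c is an ancestor of 0a65.
Ancestors of 0a65: {0a65, 208c, b40a}.
208c is among them, so fast-forward is possible.

Yes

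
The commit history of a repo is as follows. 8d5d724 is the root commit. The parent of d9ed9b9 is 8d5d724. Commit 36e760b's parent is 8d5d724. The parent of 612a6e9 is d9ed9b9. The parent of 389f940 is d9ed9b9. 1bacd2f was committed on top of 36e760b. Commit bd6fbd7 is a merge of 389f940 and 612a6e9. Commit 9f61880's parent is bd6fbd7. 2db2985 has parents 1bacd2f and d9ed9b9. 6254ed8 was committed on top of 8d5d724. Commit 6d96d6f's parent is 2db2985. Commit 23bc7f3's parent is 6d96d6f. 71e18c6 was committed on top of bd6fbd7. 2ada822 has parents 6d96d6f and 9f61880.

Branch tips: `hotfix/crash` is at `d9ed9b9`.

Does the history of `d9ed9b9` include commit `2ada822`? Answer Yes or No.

No

Ancestors of d9ed9b9: {8d5d724, d9ed9b9}.
2ada822 is not in that set, so it is not an ancestor of d9ed9b9.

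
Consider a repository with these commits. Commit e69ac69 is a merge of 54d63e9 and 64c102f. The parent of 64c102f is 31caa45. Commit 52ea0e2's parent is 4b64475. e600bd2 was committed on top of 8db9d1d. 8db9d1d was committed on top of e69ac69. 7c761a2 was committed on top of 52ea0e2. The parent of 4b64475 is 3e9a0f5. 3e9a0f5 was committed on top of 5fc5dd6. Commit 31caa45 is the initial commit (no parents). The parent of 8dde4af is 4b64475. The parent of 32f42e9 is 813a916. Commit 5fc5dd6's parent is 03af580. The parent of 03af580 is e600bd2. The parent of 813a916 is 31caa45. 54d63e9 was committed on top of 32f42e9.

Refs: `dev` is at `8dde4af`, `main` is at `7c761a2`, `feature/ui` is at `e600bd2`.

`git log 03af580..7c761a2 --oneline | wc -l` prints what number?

Reachable from 7c761a2: {03af580, 31caa45, 32f42e9, 3e9a0f5, 4b64475, 52ea0e2, 54d63e9, 5fc5dd6, 64c102f, 7c761a2, 813a916, 8db9d1d, e600bd2, e69ac69}.
Reachable from 03af580: {03af580, 31caa45, 32f42e9, 54d63e9, 64c102f, 813a916, 8db9d1d, e600bd2, e69ac69}.
In 7c761a2's history but not 03af580's: {3e9a0f5, 4b64475, 52ea0e2, 5fc5dd6, 7c761a2} — 5 commits.

5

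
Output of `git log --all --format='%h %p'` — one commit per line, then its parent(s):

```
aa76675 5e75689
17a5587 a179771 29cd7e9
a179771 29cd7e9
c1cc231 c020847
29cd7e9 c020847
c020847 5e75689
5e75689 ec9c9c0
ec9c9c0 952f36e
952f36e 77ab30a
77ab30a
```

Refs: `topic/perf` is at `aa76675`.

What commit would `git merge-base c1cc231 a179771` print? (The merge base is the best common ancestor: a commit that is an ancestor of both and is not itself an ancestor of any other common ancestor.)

c020847

Ancestors of c1cc231: {5e75689, 77ab30a, 952f36e, c020847, c1cc231, ec9c9c0}.
Ancestors of a179771: {29cd7e9, 5e75689, 77ab30a, 952f36e, a179771, c020847, ec9c9c0}.
Common ancestors: {5e75689, 77ab30a, 952f36e, c020847, ec9c9c0}.
Among these, c020847 is not an ancestor of any other common ancestor — it is the merge base.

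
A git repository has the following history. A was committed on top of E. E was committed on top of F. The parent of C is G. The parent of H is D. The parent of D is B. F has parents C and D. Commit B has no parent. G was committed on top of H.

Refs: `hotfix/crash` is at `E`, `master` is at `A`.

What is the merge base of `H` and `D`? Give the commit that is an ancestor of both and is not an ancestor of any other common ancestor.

D

Ancestors of H: {B, D, H}.
Ancestors of D: {B, D}.
Common ancestors: {B, D}.
Among these, D is not an ancestor of any other common ancestor — it is the merge base.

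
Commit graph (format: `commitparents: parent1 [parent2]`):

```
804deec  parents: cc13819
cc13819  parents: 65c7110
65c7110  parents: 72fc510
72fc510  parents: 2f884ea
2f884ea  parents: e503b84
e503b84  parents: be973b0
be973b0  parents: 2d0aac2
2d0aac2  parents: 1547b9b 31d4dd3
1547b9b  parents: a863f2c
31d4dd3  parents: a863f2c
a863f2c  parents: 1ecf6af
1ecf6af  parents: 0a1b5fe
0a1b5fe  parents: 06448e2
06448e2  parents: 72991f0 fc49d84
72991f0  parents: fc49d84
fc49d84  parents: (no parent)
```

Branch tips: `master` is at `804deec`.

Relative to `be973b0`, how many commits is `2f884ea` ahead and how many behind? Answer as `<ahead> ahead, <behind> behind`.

Reachable from 2f884ea: {06448e2, 0a1b5fe, 1547b9b, 1ecf6af, 2d0aac2, 2f884ea, 31d4dd3, 72991f0, a863f2c, be973b0, e503b84, fc49d84}.
Reachable from be973b0: {06448e2, 0a1b5fe, 1547b9b, 1ecf6af, 2d0aac2, 31d4dd3, 72991f0, a863f2c, be973b0, fc49d84}.
Only in 2f884ea's history (ahead): {2f884ea, e503b84} — 2.
Only in be973b0's history (behind): {} — 0.

2 ahead, 0 behind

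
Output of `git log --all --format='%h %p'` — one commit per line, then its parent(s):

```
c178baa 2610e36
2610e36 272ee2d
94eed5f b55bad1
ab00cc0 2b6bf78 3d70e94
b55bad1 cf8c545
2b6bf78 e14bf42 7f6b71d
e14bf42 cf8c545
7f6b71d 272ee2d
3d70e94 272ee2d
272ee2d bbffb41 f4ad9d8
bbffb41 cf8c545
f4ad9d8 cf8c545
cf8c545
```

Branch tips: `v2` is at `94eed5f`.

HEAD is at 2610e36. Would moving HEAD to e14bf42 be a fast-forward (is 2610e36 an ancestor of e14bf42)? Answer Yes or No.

No

A fast-forward from 2610e36 to e14bf42 is possible iff 2610e36 is an ancestor of e14bf42.
Ancestors of e14bf42: {cf8c545, e14bf42}.
2610e36 is not among them, so fast-forward is not possible.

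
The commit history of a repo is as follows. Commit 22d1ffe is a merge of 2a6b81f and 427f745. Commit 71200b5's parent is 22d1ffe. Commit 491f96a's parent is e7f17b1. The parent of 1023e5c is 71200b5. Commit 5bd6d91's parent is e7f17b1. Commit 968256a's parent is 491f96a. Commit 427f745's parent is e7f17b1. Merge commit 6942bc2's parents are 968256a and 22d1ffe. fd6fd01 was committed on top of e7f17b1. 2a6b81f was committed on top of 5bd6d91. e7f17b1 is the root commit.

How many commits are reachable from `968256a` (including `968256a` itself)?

Walking parent pointers from 968256a: reachable set = {491f96a, 968256a, e7f17b1}.
That is 3 commits.

3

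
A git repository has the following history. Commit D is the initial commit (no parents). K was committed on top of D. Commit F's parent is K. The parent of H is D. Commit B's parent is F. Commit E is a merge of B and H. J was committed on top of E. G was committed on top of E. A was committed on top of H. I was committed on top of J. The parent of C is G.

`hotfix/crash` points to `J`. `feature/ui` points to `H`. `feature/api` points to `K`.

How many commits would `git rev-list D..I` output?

7

Reachable from I: {B, D, E, F, H, I, J, K}.
Reachable from D: {D}.
In I's history but not D's: {B, E, F, H, I, J, K} — 7 commits.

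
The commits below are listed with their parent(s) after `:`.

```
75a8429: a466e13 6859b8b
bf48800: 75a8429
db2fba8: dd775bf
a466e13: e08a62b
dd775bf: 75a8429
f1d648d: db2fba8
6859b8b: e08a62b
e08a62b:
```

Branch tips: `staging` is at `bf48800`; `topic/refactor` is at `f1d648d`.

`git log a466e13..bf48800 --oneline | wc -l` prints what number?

Reachable from bf48800: {6859b8b, 75a8429, a466e13, bf48800, e08a62b}.
Reachable from a466e13: {a466e13, e08a62b}.
In bf48800's history but not a466e13's: {6859b8b, 75a8429, bf48800} — 3 commits.

3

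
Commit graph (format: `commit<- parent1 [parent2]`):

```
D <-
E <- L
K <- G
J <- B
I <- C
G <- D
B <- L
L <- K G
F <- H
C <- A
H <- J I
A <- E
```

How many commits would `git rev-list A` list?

Walking parent pointers from A: reachable set = {A, D, E, G, K, L}.
That is 6 commits.

6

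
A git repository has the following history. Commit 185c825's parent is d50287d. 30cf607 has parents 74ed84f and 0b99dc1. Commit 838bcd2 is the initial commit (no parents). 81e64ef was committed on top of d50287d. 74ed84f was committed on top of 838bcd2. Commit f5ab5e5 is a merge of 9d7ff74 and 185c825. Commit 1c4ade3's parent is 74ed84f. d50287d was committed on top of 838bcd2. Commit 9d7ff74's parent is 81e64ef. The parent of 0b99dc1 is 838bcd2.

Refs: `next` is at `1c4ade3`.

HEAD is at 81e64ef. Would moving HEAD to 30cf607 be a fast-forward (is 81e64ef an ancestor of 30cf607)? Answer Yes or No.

No

A fast-forward from 81e64ef to 30cf607 is possible iff 81e64ef is an ancestor of 30cf607.
Ancestors of 30cf607: {0b99dc1, 30cf607, 74ed84f, 838bcd2}.
81e64ef is not among them, so fast-forward is not possible.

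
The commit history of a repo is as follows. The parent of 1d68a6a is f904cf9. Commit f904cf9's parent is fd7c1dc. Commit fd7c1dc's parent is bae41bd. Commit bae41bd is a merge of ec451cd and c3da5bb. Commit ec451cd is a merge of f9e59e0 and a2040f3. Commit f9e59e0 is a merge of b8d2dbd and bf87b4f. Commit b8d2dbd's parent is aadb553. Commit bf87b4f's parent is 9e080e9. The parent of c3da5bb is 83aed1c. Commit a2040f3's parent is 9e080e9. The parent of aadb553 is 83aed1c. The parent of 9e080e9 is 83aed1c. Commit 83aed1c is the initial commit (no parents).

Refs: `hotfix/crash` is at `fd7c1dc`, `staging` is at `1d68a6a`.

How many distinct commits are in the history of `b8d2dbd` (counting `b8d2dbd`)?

3

Walking parent pointers from b8d2dbd: reachable set = {83aed1c, aadb553, b8d2dbd}.
That is 3 commits.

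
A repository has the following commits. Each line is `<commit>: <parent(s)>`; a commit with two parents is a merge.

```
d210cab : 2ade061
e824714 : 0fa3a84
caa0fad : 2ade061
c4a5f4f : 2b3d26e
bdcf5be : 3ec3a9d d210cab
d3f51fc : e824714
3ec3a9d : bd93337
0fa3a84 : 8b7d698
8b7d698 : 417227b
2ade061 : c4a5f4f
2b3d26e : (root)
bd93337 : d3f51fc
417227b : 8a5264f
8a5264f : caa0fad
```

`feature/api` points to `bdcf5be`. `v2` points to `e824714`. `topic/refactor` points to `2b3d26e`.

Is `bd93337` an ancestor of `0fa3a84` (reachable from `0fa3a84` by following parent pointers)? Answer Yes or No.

No

Ancestors of 0fa3a84: {0fa3a84, 2ade061, 2b3d26e, 417227b, 8a5264f, 8b7d698, c4a5f4f, caa0fad}.
bd93337 is not in that set, so it is not an ancestor of 0fa3a84.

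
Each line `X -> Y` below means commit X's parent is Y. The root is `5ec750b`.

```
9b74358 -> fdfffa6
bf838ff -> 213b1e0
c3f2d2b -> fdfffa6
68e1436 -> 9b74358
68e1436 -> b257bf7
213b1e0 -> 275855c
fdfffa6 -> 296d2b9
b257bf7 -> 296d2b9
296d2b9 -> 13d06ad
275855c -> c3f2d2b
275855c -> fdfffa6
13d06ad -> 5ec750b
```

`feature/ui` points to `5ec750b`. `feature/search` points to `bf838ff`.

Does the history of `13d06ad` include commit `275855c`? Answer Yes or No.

Ancestors of 13d06ad: {13d06ad, 5ec750b}.
275855c is not in that set, so it is not an ancestor of 13d06ad.

No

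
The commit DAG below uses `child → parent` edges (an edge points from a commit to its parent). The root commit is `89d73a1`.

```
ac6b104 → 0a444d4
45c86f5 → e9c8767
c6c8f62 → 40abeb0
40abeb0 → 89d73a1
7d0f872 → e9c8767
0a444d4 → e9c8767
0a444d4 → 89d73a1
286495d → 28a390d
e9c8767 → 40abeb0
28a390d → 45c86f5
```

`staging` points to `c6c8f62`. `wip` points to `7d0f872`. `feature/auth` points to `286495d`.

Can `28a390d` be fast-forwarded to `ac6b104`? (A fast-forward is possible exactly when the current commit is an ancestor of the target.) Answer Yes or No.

A fast-forward from 28a390d to ac6b104 is possible iff 28a390d is an ancestor of ac6b104.
Ancestors of ac6b104: {0a444d4, 40abeb0, 89d73a1, ac6b104, e9c8767}.
28a390d is not among them, so fast-forward is not possible.

No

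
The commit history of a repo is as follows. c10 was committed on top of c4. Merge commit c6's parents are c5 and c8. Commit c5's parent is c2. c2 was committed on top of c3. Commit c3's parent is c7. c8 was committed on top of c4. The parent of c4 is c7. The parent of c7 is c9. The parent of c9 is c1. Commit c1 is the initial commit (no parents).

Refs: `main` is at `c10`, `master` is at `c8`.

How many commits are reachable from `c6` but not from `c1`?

8

Reachable from c6: {c1, c2, c3, c4, c5, c6, c7, c8, c9}.
Reachable from c1: {c1}.
In c6's history but not c1's: {c2, c3, c4, c5, c6, c7, c8, c9} — 8 commits.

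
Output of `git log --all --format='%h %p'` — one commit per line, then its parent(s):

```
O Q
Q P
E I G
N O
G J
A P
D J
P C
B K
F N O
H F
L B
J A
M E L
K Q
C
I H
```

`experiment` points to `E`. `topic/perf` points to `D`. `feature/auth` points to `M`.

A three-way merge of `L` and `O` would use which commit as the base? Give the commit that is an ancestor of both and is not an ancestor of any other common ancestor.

Q

Ancestors of L: {B, C, K, L, P, Q}.
Ancestors of O: {C, O, P, Q}.
Common ancestors: {C, P, Q}.
Among these, Q is not an ancestor of any other common ancestor — it is the merge base.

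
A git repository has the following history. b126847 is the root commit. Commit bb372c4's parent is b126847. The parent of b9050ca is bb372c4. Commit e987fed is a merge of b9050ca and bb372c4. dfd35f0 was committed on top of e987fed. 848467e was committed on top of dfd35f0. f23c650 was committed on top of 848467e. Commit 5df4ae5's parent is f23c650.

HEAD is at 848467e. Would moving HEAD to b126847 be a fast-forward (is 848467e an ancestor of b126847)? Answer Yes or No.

No

A fast-forward from 848467e to b126847 is possible iff 848467e is an ancestor of b126847.
Ancestors of b126847: {b126847}.
848467e is not among them, so fast-forward is not possible.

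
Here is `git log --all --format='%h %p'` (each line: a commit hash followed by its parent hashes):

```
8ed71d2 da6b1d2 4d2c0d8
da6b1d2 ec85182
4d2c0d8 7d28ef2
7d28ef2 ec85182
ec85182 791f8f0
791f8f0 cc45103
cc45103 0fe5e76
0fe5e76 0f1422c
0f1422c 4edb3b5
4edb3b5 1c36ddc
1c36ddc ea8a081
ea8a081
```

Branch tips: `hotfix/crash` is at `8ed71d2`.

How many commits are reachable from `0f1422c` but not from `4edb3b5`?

1

Reachable from 0f1422c: {0f1422c, 1c36ddc, 4edb3b5, ea8a081}.
Reachable from 4edb3b5: {1c36ddc, 4edb3b5, ea8a081}.
In 0f1422c's history but not 4edb3b5's: {0f1422c} — 1 commit.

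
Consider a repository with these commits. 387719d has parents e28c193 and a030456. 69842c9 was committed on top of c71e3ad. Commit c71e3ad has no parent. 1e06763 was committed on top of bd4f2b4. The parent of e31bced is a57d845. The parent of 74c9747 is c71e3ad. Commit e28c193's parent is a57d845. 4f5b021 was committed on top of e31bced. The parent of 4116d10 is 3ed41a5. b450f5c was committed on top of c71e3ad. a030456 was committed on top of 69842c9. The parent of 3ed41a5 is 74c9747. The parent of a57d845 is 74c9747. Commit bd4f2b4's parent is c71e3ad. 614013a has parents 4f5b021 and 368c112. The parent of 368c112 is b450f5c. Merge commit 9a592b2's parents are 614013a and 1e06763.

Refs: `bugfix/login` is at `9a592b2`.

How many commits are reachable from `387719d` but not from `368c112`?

Reachable from 387719d: {387719d, 69842c9, 74c9747, a030456, a57d845, c71e3ad, e28c193}.
Reachable from 368c112: {368c112, b450f5c, c71e3ad}.
In 387719d's history but not 368c112's: {387719d, 69842c9, 74c9747, a030456, a57d845, e28c193} — 6 commits.

6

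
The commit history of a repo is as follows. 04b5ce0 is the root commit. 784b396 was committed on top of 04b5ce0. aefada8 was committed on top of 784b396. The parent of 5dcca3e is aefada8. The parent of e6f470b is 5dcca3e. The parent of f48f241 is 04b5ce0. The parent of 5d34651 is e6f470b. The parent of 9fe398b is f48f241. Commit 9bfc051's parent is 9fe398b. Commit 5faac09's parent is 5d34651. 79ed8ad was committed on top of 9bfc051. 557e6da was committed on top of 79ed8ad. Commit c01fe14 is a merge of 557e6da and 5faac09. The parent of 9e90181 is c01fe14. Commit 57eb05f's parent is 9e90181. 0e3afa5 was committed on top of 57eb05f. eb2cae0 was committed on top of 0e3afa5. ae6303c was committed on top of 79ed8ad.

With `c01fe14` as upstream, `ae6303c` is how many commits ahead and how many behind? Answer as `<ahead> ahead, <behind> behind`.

Reachable from ae6303c: {04b5ce0, 79ed8ad, 9bfc051, 9fe398b, ae6303c, f48f241}.
Reachable from c01fe14: {04b5ce0, 557e6da, 5d34651, 5dcca3e, 5faac09, 784b396, 79ed8ad, 9bfc051, 9fe398b, aefada8, c01fe14, e6f470b, f48f241}.
Only in ae6303c's history (ahead): {ae6303c} — 1.
Only in c01fe14's history (behind): {557e6da, 5d34651, 5dcca3e, 5faac09, 784b396, aefada8, c01fe14, e6f470b} — 8.

1 ahead, 8 behind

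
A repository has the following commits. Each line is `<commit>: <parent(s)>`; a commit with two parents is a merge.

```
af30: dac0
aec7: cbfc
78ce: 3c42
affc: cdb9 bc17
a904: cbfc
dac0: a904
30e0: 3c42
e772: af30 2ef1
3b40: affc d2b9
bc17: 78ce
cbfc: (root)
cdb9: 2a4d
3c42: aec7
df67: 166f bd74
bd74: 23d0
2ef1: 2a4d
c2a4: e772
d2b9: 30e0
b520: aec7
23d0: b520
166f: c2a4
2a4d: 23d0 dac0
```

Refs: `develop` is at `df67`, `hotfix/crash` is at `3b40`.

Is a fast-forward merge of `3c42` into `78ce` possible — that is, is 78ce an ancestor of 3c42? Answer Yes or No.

No

A fast-forward from 78ce to 3c42 is possible iff 78ce is an ancestor of 3c42.
Ancestors of 3c42: {3c42, aec7, cbfc}.
78ce is not among them, so fast-forward is not possible.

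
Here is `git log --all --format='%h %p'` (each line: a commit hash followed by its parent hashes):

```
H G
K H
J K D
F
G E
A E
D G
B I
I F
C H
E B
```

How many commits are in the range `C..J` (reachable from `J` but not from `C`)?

Reachable from J: {B, D, E, F, G, H, I, J, K}.
Reachable from C: {B, C, E, F, G, H, I}.
In J's history but not C's: {D, J, K} — 3 commits.

3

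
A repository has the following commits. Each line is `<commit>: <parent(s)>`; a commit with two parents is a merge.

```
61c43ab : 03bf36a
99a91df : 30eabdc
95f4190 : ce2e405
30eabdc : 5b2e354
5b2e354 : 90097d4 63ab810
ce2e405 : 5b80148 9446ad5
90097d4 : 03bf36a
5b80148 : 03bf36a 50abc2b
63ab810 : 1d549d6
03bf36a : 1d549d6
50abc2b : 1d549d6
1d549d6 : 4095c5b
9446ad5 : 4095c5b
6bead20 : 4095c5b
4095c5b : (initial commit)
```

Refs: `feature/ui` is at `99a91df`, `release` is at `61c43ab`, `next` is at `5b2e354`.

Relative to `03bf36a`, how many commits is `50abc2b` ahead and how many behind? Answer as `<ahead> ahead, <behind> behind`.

1 ahead, 1 behind

Reachable from 50abc2b: {1d549d6, 4095c5b, 50abc2b}.
Reachable from 03bf36a: {03bf36a, 1d549d6, 4095c5b}.
Only in 50abc2b's history (ahead): {50abc2b} — 1.
Only in 03bf36a's history (behind): {03bf36a} — 1.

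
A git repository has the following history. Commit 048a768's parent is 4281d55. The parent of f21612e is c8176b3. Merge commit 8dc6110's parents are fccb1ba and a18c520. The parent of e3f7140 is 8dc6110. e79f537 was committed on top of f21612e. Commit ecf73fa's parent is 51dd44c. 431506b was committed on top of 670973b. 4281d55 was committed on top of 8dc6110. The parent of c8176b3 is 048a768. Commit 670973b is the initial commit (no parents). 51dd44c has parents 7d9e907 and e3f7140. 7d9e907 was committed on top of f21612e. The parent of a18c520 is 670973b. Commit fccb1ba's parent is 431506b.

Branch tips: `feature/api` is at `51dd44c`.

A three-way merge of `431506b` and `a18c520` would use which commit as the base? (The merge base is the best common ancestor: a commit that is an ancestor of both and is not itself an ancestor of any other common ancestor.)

670973b

Ancestors of 431506b: {431506b, 670973b}.
Ancestors of a18c520: {670973b, a18c520}.
Common ancestors: {670973b}.
The only common ancestor is 670973b, so it is the merge base.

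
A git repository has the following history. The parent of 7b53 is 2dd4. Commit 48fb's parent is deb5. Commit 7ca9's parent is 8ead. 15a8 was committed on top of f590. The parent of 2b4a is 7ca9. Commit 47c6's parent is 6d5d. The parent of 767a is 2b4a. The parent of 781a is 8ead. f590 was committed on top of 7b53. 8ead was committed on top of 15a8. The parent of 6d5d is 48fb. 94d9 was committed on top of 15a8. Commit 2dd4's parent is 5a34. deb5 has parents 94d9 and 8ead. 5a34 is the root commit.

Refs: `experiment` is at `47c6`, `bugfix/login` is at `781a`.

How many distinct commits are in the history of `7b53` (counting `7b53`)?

3

Walking parent pointers from 7b53: reachable set = {2dd4, 5a34, 7b53}.
That is 3 commits.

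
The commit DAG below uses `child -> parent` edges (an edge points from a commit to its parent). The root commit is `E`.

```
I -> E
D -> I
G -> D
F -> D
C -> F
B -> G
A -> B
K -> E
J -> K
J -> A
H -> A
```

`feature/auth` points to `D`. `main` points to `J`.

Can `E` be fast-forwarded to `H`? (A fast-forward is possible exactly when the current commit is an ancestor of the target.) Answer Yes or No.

Yes

A fast-forward from E to H is possible iff E is an ancestor of H.
Ancestors of H: {A, B, D, E, G, H, I}.
E is among them, so fast-forward is possible.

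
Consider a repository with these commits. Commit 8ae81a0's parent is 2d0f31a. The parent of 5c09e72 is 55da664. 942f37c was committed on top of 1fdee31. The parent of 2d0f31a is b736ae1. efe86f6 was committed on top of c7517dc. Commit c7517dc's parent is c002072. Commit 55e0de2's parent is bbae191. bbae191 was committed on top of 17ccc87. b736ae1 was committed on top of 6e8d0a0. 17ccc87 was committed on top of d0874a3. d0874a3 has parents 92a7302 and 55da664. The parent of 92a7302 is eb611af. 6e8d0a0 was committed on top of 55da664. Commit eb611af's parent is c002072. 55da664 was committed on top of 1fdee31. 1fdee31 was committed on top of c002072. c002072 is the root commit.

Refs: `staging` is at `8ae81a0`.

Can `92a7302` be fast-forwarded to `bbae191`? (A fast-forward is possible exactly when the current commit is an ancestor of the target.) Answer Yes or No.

Yes

A fast-forward from 92a7302 to bbae191 is possible iff 92a7302 is an ancestor of bbae191.
Ancestors of bbae191: {17ccc87, 1fdee31, 55da664, 92a7302, bbae191, c002072, d0874a3, eb611af}.
92a7302 is among them, so fast-forward is possible.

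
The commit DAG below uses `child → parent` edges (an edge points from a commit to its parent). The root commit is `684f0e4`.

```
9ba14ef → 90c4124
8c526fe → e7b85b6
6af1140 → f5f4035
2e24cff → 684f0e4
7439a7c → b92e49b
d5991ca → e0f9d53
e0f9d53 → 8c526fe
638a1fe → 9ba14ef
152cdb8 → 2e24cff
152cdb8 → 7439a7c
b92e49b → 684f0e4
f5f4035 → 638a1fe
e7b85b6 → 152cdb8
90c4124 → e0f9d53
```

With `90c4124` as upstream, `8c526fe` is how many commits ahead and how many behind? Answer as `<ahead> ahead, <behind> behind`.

0 ahead, 2 behind

Reachable from 8c526fe: {152cdb8, 2e24cff, 684f0e4, 7439a7c, 8c526fe, b92e49b, e7b85b6}.
Reachable from 90c4124: {152cdb8, 2e24cff, 684f0e4, 7439a7c, 8c526fe, 90c4124, b92e49b, e0f9d53, e7b85b6}.
Only in 8c526fe's history (ahead): {} — 0.
Only in 90c4124's history (behind): {90c4124, e0f9d53} — 2.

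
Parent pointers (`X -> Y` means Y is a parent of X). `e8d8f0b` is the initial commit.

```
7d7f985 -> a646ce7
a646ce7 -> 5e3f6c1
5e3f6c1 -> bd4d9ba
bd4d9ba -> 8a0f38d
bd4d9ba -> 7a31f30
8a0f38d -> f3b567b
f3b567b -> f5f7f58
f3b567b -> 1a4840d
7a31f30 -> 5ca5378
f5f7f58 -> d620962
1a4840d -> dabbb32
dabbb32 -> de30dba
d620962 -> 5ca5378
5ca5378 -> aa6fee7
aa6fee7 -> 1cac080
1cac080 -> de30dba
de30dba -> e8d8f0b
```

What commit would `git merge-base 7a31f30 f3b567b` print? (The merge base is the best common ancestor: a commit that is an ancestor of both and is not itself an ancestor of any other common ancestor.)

5ca5378

Ancestors of 7a31f30: {1cac080, 5ca5378, 7a31f30, aa6fee7, de30dba, e8d8f0b}.
Ancestors of f3b567b: {1a4840d, 1cac080, 5ca5378, aa6fee7, d620962, dabbb32, de30dba, e8d8f0b, f3b567b, f5f7f58}.
Common ancestors: {1cac080, 5ca5378, aa6fee7, de30dba, e8d8f0b}.
Among these, 5ca5378 is not an ancestor of any other common ancestor — it is the merge base.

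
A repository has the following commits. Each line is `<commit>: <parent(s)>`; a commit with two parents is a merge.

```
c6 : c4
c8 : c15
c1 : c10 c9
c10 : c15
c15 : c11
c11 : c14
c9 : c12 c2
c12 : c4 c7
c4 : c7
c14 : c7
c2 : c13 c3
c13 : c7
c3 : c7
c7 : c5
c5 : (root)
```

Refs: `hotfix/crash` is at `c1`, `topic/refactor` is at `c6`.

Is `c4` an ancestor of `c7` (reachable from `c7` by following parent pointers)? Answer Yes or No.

No

Ancestors of c7: {c5, c7}.
c4 is not in that set, so it is not an ancestor of c7.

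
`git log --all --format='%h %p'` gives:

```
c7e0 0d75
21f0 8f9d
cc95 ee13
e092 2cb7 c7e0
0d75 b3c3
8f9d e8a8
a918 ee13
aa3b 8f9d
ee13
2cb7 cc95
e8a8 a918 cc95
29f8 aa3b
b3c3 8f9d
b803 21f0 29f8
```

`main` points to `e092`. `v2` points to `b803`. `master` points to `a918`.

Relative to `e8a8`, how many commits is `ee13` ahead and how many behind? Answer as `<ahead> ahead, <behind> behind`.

0 ahead, 3 behind

Reachable from ee13: {ee13}.
Reachable from e8a8: {a918, cc95, e8a8, ee13}.
Only in ee13's history (ahead): {} — 0.
Only in e8a8's history (behind): {a918, cc95, e8a8} — 3.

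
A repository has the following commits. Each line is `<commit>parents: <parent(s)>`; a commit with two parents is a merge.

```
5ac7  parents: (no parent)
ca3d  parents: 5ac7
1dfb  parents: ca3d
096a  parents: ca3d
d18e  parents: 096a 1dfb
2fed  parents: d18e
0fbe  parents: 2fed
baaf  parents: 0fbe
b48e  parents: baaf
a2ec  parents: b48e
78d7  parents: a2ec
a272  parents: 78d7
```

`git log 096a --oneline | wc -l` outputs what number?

Walking parent pointers from 096a: reachable set = {096a, 5ac7, ca3d}.
That is 3 commits.

3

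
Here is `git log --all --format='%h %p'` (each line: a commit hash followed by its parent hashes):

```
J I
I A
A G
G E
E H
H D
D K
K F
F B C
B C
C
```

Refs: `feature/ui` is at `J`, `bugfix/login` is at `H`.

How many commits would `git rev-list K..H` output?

Reachable from H: {B, C, D, F, H, K}.
Reachable from K: {B, C, F, K}.
In H's history but not K's: {D, H} — 2 commits.

2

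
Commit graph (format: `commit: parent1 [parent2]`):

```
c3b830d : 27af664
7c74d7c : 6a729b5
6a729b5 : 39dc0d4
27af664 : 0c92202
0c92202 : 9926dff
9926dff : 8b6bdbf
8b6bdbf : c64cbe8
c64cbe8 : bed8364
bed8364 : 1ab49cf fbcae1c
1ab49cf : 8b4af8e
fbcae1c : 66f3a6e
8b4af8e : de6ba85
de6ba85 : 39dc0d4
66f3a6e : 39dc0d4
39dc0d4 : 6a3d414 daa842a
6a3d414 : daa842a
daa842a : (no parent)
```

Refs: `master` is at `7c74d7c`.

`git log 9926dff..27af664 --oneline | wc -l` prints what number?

2

Reachable from 27af664: {0c92202, 1ab49cf, 27af664, 39dc0d4, 66f3a6e, 6a3d414, 8b4af8e, 8b6bdbf, 9926dff, bed8364, c64cbe8, daa842a, de6ba85, fbcae1c}.
Reachable from 9926dff: {1ab49cf, 39dc0d4, 66f3a6e, 6a3d414, 8b4af8e, 8b6bdbf, 9926dff, bed8364, c64cbe8, daa842a, de6ba85, fbcae1c}.
In 27af664's history but not 9926dff's: {0c92202, 27af664} — 2 commits.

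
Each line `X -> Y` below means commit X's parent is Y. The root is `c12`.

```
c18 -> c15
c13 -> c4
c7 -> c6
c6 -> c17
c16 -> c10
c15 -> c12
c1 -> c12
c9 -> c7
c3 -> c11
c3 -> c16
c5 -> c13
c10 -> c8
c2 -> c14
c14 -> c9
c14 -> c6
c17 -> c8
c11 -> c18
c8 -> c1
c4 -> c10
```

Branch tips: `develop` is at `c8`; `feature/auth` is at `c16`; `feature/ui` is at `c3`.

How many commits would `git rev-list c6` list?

5

Walking parent pointers from c6: reachable set = {c1, c12, c17, c6, c8}.
That is 5 commits.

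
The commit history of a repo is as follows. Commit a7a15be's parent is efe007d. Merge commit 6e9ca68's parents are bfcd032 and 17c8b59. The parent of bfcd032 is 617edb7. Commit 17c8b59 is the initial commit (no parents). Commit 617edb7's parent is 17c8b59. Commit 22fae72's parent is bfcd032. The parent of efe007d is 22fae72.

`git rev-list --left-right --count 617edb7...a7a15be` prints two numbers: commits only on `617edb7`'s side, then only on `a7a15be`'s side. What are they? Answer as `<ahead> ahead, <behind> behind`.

0 ahead, 4 behind

Reachable from 617edb7: {17c8b59, 617edb7}.
Reachable from a7a15be: {17c8b59, 22fae72, 617edb7, a7a15be, bfcd032, efe007d}.
Only in 617edb7's history (ahead): {} — 0.
Only in a7a15be's history (behind): {22fae72, a7a15be, bfcd032, efe007d} — 4.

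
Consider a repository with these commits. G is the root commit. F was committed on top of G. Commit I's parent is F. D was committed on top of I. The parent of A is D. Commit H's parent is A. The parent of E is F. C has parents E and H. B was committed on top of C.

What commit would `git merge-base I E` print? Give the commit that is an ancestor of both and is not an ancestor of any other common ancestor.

Ancestors of I: {F, G, I}.
Ancestors of E: {E, F, G}.
Common ancestors: {F, G}.
Among these, F is not an ancestor of any other common ancestor — it is the merge base.

F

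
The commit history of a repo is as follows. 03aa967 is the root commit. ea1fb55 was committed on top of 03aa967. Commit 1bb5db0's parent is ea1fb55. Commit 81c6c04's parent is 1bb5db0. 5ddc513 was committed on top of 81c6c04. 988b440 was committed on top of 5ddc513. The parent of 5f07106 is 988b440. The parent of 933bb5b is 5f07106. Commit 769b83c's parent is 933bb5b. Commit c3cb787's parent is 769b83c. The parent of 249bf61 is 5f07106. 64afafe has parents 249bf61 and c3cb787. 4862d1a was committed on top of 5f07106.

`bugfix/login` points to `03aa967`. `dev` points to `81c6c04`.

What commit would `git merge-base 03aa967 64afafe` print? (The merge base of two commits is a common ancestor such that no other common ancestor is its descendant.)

03aa967

Ancestors of 03aa967: {03aa967}.
Ancestors of 64afafe: {03aa967, 1bb5db0, 249bf61, 5ddc513, 5f07106, 64afafe, 769b83c, 81c6c04, 933bb5b, 988b440, c3cb787, ea1fb55}.
Common ancestors: {03aa967}.
The only common ancestor is 03aa967, so it is the merge base.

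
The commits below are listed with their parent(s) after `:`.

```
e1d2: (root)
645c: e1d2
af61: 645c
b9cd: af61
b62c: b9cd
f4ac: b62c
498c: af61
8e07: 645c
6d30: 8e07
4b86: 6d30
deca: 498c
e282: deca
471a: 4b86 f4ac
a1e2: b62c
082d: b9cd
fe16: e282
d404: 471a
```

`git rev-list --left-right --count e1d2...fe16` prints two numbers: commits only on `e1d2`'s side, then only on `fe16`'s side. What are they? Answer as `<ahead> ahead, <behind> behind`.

Reachable from e1d2: {e1d2}.
Reachable from fe16: {498c, 645c, af61, deca, e1d2, e282, fe16}.
Only in e1d2's history (ahead): {} — 0.
Only in fe16's history (behind): {498c, 645c, af61, deca, e282, fe16} — 6.

0 ahead, 6 behind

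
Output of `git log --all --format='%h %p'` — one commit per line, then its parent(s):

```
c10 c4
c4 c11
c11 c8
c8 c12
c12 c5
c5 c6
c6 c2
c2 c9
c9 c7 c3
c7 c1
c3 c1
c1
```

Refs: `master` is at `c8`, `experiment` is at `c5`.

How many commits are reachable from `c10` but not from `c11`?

Reachable from c10: {c1, c10, c11, c12, c2, c3, c4, c5, c6, c7, c8, c9}.
Reachable from c11: {c1, c11, c12, c2, c3, c5, c6, c7, c8, c9}.
In c10's history but not c11's: {c10, c4} — 2 commits.

2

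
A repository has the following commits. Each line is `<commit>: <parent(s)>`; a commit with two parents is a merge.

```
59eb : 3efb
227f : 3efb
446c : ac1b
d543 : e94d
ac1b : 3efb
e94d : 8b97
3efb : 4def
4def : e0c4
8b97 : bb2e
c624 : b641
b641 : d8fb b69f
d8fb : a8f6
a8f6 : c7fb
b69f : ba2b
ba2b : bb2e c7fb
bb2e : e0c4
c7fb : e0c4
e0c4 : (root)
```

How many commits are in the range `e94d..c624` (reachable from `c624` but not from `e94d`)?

Reachable from c624: {a8f6, b641, b69f, ba2b, bb2e, c624, c7fb, d8fb, e0c4}.
Reachable from e94d: {8b97, bb2e, e0c4, e94d}.
In c624's history but not e94d's: {a8f6, b641, b69f, ba2b, c624, c7fb, d8fb} — 7 commits.

7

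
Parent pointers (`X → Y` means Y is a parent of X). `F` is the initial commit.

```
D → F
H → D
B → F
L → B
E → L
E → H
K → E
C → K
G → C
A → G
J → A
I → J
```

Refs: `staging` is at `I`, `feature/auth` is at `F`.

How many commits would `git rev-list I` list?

12

Walking parent pointers from I: reachable set = {A, B, C, D, E, F, G, H, I, J, K, L}.
That is 12 commits.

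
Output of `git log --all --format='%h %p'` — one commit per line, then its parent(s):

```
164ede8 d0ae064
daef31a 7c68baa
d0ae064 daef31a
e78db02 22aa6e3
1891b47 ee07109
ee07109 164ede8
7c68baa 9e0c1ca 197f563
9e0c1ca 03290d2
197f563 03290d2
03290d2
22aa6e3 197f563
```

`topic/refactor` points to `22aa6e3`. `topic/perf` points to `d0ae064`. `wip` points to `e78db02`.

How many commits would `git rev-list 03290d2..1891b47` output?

Reachable from 1891b47: {03290d2, 164ede8, 1891b47, 197f563, 7c68baa, 9e0c1ca, d0ae064, daef31a, ee07109}.
Reachable from 03290d2: {03290d2}.
In 1891b47's history but not 03290d2's: {164ede8, 1891b47, 197f563, 7c68baa, 9e0c1ca, d0ae064, daef31a, ee07109} — 8 commits.

8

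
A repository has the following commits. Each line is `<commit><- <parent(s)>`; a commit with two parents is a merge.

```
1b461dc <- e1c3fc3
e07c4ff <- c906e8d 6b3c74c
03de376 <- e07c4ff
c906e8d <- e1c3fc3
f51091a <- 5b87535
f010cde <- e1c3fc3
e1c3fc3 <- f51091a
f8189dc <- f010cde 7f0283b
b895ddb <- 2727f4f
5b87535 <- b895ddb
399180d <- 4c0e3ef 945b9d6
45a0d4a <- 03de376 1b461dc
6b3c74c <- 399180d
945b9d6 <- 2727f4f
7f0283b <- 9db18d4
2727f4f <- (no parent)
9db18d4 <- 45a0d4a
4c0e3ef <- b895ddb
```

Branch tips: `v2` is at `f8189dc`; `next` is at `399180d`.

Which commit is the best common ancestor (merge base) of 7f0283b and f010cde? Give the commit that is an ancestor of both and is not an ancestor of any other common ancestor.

e1c3fc3

Ancestors of 7f0283b: {03de376, 1b461dc, 2727f4f, 399180d, 45a0d4a, 4c0e3ef, 5b87535, 6b3c74c, 7f0283b, 945b9d6, 9db18d4, b895ddb, c906e8d, e07c4ff, e1c3fc3, f51091a}.
Ancestors of f010cde: {2727f4f, 5b87535, b895ddb, e1c3fc3, f010cde, f51091a}.
Common ancestors: {2727f4f, 5b87535, b895ddb, e1c3fc3, f51091a}.
Among these, e1c3fc3 is not an ancestor of any other common ancestor — it is the merge base.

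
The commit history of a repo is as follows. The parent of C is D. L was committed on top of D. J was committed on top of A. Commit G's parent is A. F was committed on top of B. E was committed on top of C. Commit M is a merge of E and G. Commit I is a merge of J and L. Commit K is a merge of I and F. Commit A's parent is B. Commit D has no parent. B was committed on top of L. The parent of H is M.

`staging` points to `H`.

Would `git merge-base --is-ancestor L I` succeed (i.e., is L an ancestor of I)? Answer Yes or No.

Yes

Ancestors of I (commits reachable by following parents): {A, B, D, I, J, L}.
L is in that set, so it is an ancestor of I.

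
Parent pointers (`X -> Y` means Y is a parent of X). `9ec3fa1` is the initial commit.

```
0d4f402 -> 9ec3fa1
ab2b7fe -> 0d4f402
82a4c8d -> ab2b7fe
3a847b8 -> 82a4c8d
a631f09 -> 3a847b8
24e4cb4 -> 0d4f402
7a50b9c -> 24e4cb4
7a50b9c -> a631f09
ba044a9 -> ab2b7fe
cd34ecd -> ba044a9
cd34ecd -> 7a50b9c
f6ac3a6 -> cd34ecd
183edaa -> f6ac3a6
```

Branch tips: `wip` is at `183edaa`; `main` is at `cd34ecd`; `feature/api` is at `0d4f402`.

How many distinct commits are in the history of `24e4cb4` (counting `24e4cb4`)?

3

Walking parent pointers from 24e4cb4: reachable set = {0d4f402, 24e4cb4, 9ec3fa1}.
That is 3 commits.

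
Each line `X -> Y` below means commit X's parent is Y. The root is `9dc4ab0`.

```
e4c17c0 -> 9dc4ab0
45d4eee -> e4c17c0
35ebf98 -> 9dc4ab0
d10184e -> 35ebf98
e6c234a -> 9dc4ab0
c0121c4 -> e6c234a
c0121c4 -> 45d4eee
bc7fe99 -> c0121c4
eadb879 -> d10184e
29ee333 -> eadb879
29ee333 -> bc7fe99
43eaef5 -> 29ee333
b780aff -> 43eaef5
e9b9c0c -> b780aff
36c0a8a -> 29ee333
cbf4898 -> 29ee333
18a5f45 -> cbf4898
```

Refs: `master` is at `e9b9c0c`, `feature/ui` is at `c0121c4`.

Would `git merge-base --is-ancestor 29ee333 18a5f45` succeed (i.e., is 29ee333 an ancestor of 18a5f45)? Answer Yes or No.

Ancestors of 18a5f45 (commits reachable by following parents): {18a5f45, 29ee333, 35ebf98, 45d4eee, 9dc4ab0, bc7fe99, c0121c4, cbf4898, d10184e, e4c17c0, e6c234a, eadb879}.
29ee333 is in that set, so it is an ancestor of 18a5f45.

Yes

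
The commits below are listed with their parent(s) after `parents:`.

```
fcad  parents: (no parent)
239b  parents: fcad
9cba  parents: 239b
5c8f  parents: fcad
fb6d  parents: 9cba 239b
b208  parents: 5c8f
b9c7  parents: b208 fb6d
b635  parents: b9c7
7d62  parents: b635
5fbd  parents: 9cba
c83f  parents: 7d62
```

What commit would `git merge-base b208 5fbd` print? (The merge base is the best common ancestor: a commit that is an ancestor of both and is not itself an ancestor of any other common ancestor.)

fcad

Ancestors of b208: {5c8f, b208, fcad}.
Ancestors of 5fbd: {239b, 5fbd, 9cba, fcad}.
Common ancestors: {fcad}.
The only common ancestor is fcad, so it is the merge base.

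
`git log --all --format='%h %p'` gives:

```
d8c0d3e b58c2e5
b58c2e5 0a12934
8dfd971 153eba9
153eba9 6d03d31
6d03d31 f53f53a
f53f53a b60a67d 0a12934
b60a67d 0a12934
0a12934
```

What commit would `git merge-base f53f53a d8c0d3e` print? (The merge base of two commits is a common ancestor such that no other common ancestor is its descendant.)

Ancestors of f53f53a: {0a12934, b60a67d, f53f53a}.
Ancestors of d8c0d3e: {0a12934, b58c2e5, d8c0d3e}.
Common ancestors: {0a12934}.
The only common ancestor is 0a12934, so it is the merge base.

0a12934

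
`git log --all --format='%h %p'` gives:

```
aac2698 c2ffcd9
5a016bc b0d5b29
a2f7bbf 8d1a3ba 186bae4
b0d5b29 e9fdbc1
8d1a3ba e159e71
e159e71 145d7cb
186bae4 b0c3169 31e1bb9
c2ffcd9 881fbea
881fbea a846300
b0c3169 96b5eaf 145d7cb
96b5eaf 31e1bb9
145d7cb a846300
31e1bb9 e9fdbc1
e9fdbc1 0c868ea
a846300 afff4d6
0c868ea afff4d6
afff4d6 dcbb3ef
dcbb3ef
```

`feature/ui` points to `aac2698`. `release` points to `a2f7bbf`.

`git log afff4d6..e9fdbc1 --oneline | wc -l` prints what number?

2

Reachable from e9fdbc1: {0c868ea, afff4d6, dcbb3ef, e9fdbc1}.
Reachable from afff4d6: {afff4d6, dcbb3ef}.
In e9fdbc1's history but not afff4d6's: {0c868ea, e9fdbc1} — 2 commits.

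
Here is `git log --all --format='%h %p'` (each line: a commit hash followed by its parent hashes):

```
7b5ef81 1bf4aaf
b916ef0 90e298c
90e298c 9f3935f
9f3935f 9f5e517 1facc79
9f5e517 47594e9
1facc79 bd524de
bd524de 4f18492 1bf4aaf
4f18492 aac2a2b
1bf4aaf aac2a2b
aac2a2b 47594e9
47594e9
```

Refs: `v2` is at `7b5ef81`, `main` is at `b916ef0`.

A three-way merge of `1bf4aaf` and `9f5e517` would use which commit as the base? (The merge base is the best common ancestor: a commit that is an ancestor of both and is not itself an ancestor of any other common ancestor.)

Ancestors of 1bf4aaf: {1bf4aaf, 47594e9, aac2a2b}.
Ancestors of 9f5e517: {47594e9, 9f5e517}.
Common ancestors: {47594e9}.
The only common ancestor is 47594e9, so it is the merge base.

47594e9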